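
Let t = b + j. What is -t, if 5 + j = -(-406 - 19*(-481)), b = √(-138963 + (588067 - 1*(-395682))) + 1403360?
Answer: -1394622 - √844786 ≈ -1.3955e+6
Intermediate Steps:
b = 1403360 + √844786 (b = √(-138963 + (588067 + 395682)) + 1403360 = √(-138963 + 983749) + 1403360 = √844786 + 1403360 = 1403360 + √844786 ≈ 1.4043e+6)
j = -8738 (j = -5 - (-406 - 19*(-481)) = -5 - (-406 + 9139) = -5 - 1*8733 = -5 - 8733 = -8738)
t = 1394622 + √844786 (t = (1403360 + √844786) - 8738 = 1394622 + √844786 ≈ 1.3955e+6)
-t = -(1394622 + √844786) = -1394622 - √844786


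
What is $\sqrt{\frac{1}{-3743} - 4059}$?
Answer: $\frac{i \sqrt{56866792634}}{3743} \approx 63.71 i$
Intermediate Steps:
$\sqrt{\frac{1}{-3743} - 4059} = \sqrt{- \frac{1}{3743} - 4059} = \sqrt{- \frac{15192838}{3743}} = \frac{i \sqrt{56866792634}}{3743}$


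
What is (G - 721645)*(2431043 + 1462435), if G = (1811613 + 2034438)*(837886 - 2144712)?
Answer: -19569088290785741538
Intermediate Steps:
G = -5026119444126 (G = 3846051*(-1306826) = -5026119444126)
(G - 721645)*(2431043 + 1462435) = (-5026119444126 - 721645)*(2431043 + 1462435) = -5026120165771*3893478 = -19569088290785741538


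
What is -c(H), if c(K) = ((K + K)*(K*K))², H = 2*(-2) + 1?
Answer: -2916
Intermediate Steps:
H = -3 (H = -4 + 1 = -3)
c(K) = 4*K⁶ (c(K) = ((2*K)*K²)² = (2*K³)² = 4*K⁶)
-c(H) = -4*(-3)⁶ = -4*729 = -1*2916 = -2916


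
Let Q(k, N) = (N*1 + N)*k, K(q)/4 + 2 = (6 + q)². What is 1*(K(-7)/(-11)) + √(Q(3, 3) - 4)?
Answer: 4/11 + √14 ≈ 4.1053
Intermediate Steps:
K(q) = -8 + 4*(6 + q)²
Q(k, N) = 2*N*k (Q(k, N) = (N + N)*k = (2*N)*k = 2*N*k)
1*(K(-7)/(-11)) + √(Q(3, 3) - 4) = 1*((-8 + 4*(6 - 7)²)/(-11)) + √(2*3*3 - 4) = 1*((-8 + 4*(-1)²)*(-1/11)) + √(18 - 4) = 1*((-8 + 4*1)*(-1/11)) + √14 = 1*((-8 + 4)*(-1/11)) + √14 = 1*(-4*(-1/11)) + √14 = 1*(4/11) + √14 = 4/11 + √14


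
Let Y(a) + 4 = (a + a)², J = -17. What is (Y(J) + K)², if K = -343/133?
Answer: 476941921/361 ≈ 1.3212e+6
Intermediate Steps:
K = -49/19 (K = -343*1/133 = -49/19 ≈ -2.5789)
Y(a) = -4 + 4*a² (Y(a) = -4 + (a + a)² = -4 + (2*a)² = -4 + 4*a²)
(Y(J) + K)² = ((-4 + 4*(-17)²) - 49/19)² = ((-4 + 4*289) - 49/19)² = ((-4 + 1156) - 49/19)² = (1152 - 49/19)² = (21839/19)² = 476941921/361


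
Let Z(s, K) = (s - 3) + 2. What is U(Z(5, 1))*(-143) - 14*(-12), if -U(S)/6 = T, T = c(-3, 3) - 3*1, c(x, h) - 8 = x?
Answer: 1884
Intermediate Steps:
c(x, h) = 8 + x
Z(s, K) = -1 + s (Z(s, K) = (-3 + s) + 2 = -1 + s)
T = 2 (T = (8 - 3) - 3*1 = 5 - 3 = 2)
U(S) = -12 (U(S) = -6*2 = -12)
U(Z(5, 1))*(-143) - 14*(-12) = -12*(-143) - 14*(-12) = 1716 + 168 = 1884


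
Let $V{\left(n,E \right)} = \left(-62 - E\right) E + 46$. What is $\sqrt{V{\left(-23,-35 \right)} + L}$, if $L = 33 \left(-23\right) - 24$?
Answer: $4 \sqrt{13} \approx 14.422$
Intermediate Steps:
$V{\left(n,E \right)} = 46 + E \left(-62 - E\right)$ ($V{\left(n,E \right)} = E \left(-62 - E\right) + 46 = 46 + E \left(-62 - E\right)$)
$L = -783$ ($L = -759 - 24 = -783$)
$\sqrt{V{\left(-23,-35 \right)} + L} = \sqrt{\left(46 - \left(-35\right)^{2} - -2170\right) - 783} = \sqrt{\left(46 - 1225 + 2170\right) - 783} = \sqrt{991 - 783} = \sqrt{208} = 4 \sqrt{13}$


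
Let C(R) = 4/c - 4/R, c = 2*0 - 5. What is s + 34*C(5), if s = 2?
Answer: -262/5 ≈ -52.400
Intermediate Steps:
c = -5 (c = 0 - 5 = -5)
C(R) = -⅘ - 4/R (C(R) = 4/(-5) - 4/R = 4*(-⅕) - 4/R = -⅘ - 4/R)
s + 34*C(5) = 2 + 34*(-⅘ - 4/5) = 2 + 34*(-⅘ - 4*⅕) = 2 + 34*(-⅘ - ⅘) = 2 + 34*(-8/5) = 2 - 272/5 = -262/5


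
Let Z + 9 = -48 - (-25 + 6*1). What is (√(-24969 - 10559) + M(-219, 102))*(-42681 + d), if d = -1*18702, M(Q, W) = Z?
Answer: 2332554 - 122766*I*√8882 ≈ 2.3326e+6 - 1.157e+7*I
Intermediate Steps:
Z = -38 (Z = -9 + (-48 - (-25 + 6*1)) = -9 + (-48 - (-25 + 6)) = -9 + (-48 - 1*(-19)) = -9 + (-48 + 19) = -9 - 29 = -38)
M(Q, W) = -38
d = -18702
(√(-24969 - 10559) + M(-219, 102))*(-42681 + d) = (√(-24969 - 10559) - 38)*(-42681 - 18702) = (√(-35528) - 38)*(-61383) = (2*I*√8882 - 38)*(-61383) = (-38 + 2*I*√8882)*(-61383) = 2332554 - 122766*I*√8882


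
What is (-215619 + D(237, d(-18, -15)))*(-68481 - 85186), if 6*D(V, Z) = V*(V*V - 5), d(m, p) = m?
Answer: -307773333953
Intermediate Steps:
D(V, Z) = V*(-5 + V**2)/6 (D(V, Z) = (V*(V*V - 5))/6 = (V*(V**2 - 5))/6 = (V*(-5 + V**2))/6 = V*(-5 + V**2)/6)
(-215619 + D(237, d(-18, -15)))*(-68481 - 85186) = (-215619 + (1/6)*237*(-5 + 237**2))*(-68481 - 85186) = (-215619 + (1/6)*237*(-5 + 56169))*(-153667) = (-215619 + (1/6)*237*56164)*(-153667) = (-215619 + 2218478)*(-153667) = 2002859*(-153667) = -307773333953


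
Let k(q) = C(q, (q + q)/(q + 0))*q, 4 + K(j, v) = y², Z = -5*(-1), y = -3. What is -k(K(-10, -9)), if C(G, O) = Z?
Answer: -25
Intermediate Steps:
Z = 5
K(j, v) = 5 (K(j, v) = -4 + (-3)² = -4 + 9 = 5)
C(G, O) = 5
k(q) = 5*q
-k(K(-10, -9)) = -5*5 = -1*25 = -25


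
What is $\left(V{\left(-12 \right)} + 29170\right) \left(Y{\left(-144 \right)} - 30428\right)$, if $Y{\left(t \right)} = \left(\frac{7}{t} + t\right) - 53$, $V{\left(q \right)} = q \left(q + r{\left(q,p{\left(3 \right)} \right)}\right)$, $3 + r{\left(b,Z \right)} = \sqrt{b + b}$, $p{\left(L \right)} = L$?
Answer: $- \frac{64716852725}{72} + \frac{4410007 i \sqrt{6}}{6} \approx -8.9884 \cdot 10^{8} + 1.8004 \cdot 10^{6} i$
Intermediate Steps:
$r{\left(b,Z \right)} = -3 + \sqrt{2} \sqrt{b}$ ($r{\left(b,Z \right)} = -3 + \sqrt{b + b} = -3 + \sqrt{2 b} = -3 + \sqrt{2} \sqrt{b}$)
$V{\left(q \right)} = q \left(-3 + q + \sqrt{2} \sqrt{q}\right)$ ($V{\left(q \right)} = q \left(q + \left(-3 + \sqrt{2} \sqrt{q}\right)\right) = q \left(-3 + q + \sqrt{2} \sqrt{q}\right)$)
$Y{\left(t \right)} = -53 + t + \frac{7}{t}$ ($Y{\left(t \right)} = \left(t + \frac{7}{t}\right) - 53 = -53 + t + \frac{7}{t}$)
$\left(V{\left(-12 \right)} + 29170\right) \left(Y{\left(-144 \right)} - 30428\right) = \left(- 12 \left(-3 - 12 + \sqrt{2} \sqrt{-12}\right) + 29170\right) \left(\left(-53 - 144 + \frac{7}{-144}\right) - 30428\right) = \left(- 12 \left(-3 - 12 + \sqrt{2} \cdot 2 i \sqrt{3}\right) + 29170\right) \left(\left(-53 - 144 + 7 \left(- \frac{1}{144}\right)\right) - 30428\right) = \left(- 12 \left(-3 - 12 + 2 i \sqrt{6}\right) + 29170\right) \left(\left(-53 - 144 - \frac{7}{144}\right) - 30428\right) = \left(- 12 \left(-15 + 2 i \sqrt{6}\right) + 29170\right) \left(- \frac{28375}{144} - 30428\right) = \left(\left(180 - 24 i \sqrt{6}\right) + 29170\right) \left(- \frac{4410007}{144}\right) = \left(29350 - 24 i \sqrt{6}\right) \left(- \frac{4410007}{144}\right) = - \frac{64716852725}{72} + \frac{4410007 i \sqrt{6}}{6}$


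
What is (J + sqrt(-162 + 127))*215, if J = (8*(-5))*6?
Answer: -51600 + 215*I*sqrt(35) ≈ -51600.0 + 1272.0*I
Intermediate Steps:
J = -240 (J = -40*6 = -240)
(J + sqrt(-162 + 127))*215 = (-240 + sqrt(-162 + 127))*215 = (-240 + sqrt(-35))*215 = (-240 + I*sqrt(35))*215 = -51600 + 215*I*sqrt(35)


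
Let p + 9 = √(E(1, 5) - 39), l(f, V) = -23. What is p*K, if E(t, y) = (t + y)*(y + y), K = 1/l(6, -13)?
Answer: 9/23 - √21/23 ≈ 0.19206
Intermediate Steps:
K = -1/23 (K = 1/(-23) = -1/23 ≈ -0.043478)
E(t, y) = 2*y*(t + y) (E(t, y) = (t + y)*(2*y) = 2*y*(t + y))
p = -9 + √21 (p = -9 + √(2*5*(1 + 5) - 39) = -9 + √(2*5*6 - 39) = -9 + √(60 - 39) = -9 + √21 ≈ -4.4174)
p*K = (-9 + √21)*(-1/23) = 9/23 - √21/23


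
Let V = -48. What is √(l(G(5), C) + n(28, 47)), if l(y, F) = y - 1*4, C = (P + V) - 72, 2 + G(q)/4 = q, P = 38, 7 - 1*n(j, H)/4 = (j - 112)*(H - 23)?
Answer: 90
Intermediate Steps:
n(j, H) = 28 - 4*(-112 + j)*(-23 + H) (n(j, H) = 28 - 4*(j - 112)*(H - 23) = 28 - 4*(-112 + j)*(-23 + H))
G(q) = -8 + 4*q
C = -82 (C = (38 - 48) - 72 = -10 - 72 = -82)
l(y, F) = -4 + y (l(y, F) = y - 4 = -4 + y)
√(l(G(5), C) + n(28, 47)) = √((-4 + (-8 + 4*5)) + (-10276 + 92*28 + 448*47 - 4*47*28)) = √((-4 + (-8 + 20)) + (-10276 + 2576 + 21056 - 5264)) = √((-4 + 12) + 8092) = √(8 + 8092) = √8100 = 90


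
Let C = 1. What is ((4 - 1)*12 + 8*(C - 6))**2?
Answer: 16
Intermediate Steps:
((4 - 1)*12 + 8*(C - 6))**2 = ((4 - 1)*12 + 8*(1 - 6))**2 = (3*12 + 8*(-5))**2 = (36 - 40)**2 = (-4)**2 = 16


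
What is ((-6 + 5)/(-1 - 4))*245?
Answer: 49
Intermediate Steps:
((-6 + 5)/(-1 - 4))*245 = -1/(-5)*245 = -1*(-⅕)*245 = (⅕)*245 = 49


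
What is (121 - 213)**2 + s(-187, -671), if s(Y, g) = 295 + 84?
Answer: 8843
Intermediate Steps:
s(Y, g) = 379
(121 - 213)**2 + s(-187, -671) = (121 - 213)**2 + 379 = (-92)**2 + 379 = 8464 + 379 = 8843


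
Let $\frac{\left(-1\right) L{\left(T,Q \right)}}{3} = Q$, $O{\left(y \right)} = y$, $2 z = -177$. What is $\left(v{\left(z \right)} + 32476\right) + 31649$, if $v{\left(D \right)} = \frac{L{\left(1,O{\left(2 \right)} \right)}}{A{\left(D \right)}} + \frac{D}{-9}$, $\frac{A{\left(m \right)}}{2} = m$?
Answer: $\frac{22703743}{354} \approx 64135.0$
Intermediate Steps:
$z = - \frac{177}{2}$ ($z = \frac{1}{2} \left(-177\right) = - \frac{177}{2} \approx -88.5$)
$L{\left(T,Q \right)} = - 3 Q$
$A{\left(m \right)} = 2 m$
$v{\left(D \right)} = - \frac{3}{D} - \frac{D}{9}$ ($v{\left(D \right)} = \frac{\left(-3\right) 2}{2 D} + \frac{D}{-9} = - 6 \frac{1}{2 D} + D \left(- \frac{1}{9}\right) = - \frac{3}{D} - \frac{D}{9}$)
$\left(v{\left(z \right)} + 32476\right) + 31649 = \left(\left(- \frac{3}{- \frac{177}{2}} - - \frac{59}{6}\right) + 32476\right) + 31649 = \left(\left(\left(-3\right) \left(- \frac{2}{177}\right) + \frac{59}{6}\right) + 32476\right) + 31649 = \left(\left(\frac{2}{59} + \frac{59}{6}\right) + 32476\right) + 31649 = \left(\frac{3493}{354} + 32476\right) + 31649 = \frac{11499997}{354} + 31649 = \frac{22703743}{354}$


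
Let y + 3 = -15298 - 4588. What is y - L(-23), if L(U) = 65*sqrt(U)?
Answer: -19889 - 65*I*sqrt(23) ≈ -19889.0 - 311.73*I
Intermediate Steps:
y = -19889 (y = -3 + (-15298 - 4588) = -3 - 19886 = -19889)
y - L(-23) = -19889 - 65*sqrt(-23) = -19889 - 65*I*sqrt(23)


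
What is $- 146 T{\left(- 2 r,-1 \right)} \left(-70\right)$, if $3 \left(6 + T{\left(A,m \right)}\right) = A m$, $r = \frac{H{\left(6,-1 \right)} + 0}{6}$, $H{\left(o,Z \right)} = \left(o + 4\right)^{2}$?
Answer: $\frac{470120}{9} \approx 52236.0$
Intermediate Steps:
$H{\left(o,Z \right)} = \left(4 + o\right)^{2}$
$r = \frac{50}{3}$ ($r = \frac{\left(4 + 6\right)^{2} + 0}{6} = \left(10^{2} + 0\right) \frac{1}{6} = \left(100 + 0\right) \frac{1}{6} = 100 \cdot \frac{1}{6} = \frac{50}{3} \approx 16.667$)
$T{\left(A,m \right)} = -6 + \frac{A m}{3}$
$- 146 T{\left(- 2 r,-1 \right)} \left(-70\right) = - 146 \left(-6 + \frac{1}{3} \left(\left(-2\right) \frac{50}{3}\right) \left(-1\right)\right) \left(-70\right) = - 146 \left(-6 + \frac{1}{3} \left(- \frac{100}{3}\right) \left(-1\right)\right) \left(-70\right) = - 146 \left(-6 + \frac{100}{9}\right) \left(-70\right) = \left(-146\right) \frac{46}{9} \left(-70\right) = \left(- \frac{6716}{9}\right) \left(-70\right) = \frac{470120}{9}$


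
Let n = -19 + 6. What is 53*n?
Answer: -689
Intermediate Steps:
n = -13
53*n = 53*(-13) = -689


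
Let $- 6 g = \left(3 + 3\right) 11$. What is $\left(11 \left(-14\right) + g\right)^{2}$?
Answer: $27225$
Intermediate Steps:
$g = -11$ ($g = - \frac{\left(3 + 3\right) 11}{6} = - \frac{6 \cdot 11}{6} = \left(- \frac{1}{6}\right) 66 = -11$)
$\left(11 \left(-14\right) + g\right)^{2} = \left(11 \left(-14\right) - 11\right)^{2} = \left(-154 - 11\right)^{2} = \left(-165\right)^{2} = 27225$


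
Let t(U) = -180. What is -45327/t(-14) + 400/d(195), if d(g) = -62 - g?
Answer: 3859013/15420 ≈ 250.26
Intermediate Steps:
-45327/t(-14) + 400/d(195) = -45327/(-180) + 400/(-62 - 1*195) = -45327*(-1/180) + 400/(-62 - 195) = 15109/60 + 400/(-257) = 15109/60 + 400*(-1/257) = 15109/60 - 400/257 = 3859013/15420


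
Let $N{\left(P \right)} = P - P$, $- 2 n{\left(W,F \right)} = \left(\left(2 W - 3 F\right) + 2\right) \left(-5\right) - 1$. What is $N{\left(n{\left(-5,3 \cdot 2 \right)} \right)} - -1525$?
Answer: $1525$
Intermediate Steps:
$n{\left(W,F \right)} = \frac{11}{2} + 5 W - \frac{15 F}{2}$ ($n{\left(W,F \right)} = - \frac{\left(\left(2 W - 3 F\right) + 2\right) \left(-5\right) - 1}{2} = - \frac{\left(\left(- 3 F + 2 W\right) + 2\right) \left(-5\right) - 1}{2} = - \frac{\left(2 - 3 F + 2 W\right) \left(-5\right) - 1}{2} = - \frac{\left(-10 - 10 W + 15 F\right) - 1}{2} = - \frac{-11 - 10 W + 15 F}{2} = \frac{11}{2} + 5 W - \frac{15 F}{2}$)
$N{\left(P \right)} = 0$
$N{\left(n{\left(-5,3 \cdot 2 \right)} \right)} - -1525 = 0 - -1525 = 0 + 1525 = 1525$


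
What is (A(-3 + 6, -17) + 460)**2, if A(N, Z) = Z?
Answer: 196249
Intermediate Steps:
(A(-3 + 6, -17) + 460)**2 = (-17 + 460)**2 = 443**2 = 196249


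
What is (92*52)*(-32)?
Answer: -153088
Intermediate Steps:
(92*52)*(-32) = 4784*(-32) = -153088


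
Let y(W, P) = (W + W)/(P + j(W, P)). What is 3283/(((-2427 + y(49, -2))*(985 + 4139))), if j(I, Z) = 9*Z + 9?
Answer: -5159/19613940 ≈ -0.00026303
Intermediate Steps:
j(I, Z) = 9 + 9*Z
y(W, P) = 2*W/(9 + 10*P) (y(W, P) = (W + W)/(P + (9 + 9*P)) = (2*W)/(9 + 10*P) = 2*W/(9 + 10*P))
3283/(((-2427 + y(49, -2))*(985 + 4139))) = 3283/(((-2427 + 2*49/(9 + 10*(-2)))*(985 + 4139))) = 3283/(((-2427 + 2*49/(9 - 20))*5124)) = 3283/(((-2427 + 2*49/(-11))*5124)) = 3283/(((-2427 + 2*49*(-1/11))*5124)) = 3283/(((-2427 - 98/11)*5124)) = 3283/((-26795/11*5124)) = 3283/(-137297580/11) = 3283*(-11/137297580) = -5159/19613940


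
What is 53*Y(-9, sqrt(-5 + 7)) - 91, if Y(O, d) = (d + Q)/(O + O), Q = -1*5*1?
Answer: -1373/18 - 53*sqrt(2)/18 ≈ -80.442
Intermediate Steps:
Q = -5 (Q = -5*1 = -5)
Y(O, d) = (-5 + d)/(2*O) (Y(O, d) = (d - 5)/(O + O) = (-5 + d)/((2*O)) = (-5 + d)*(1/(2*O)) = (-5 + d)/(2*O))
53*Y(-9, sqrt(-5 + 7)) - 91 = 53*((1/2)*(-5 + sqrt(-5 + 7))/(-9)) - 91 = 53*((1/2)*(-1/9)*(-5 + sqrt(2))) - 91 = 53*(5/18 - sqrt(2)/18) - 91 = (265/18 - 53*sqrt(2)/18) - 91 = -1373/18 - 53*sqrt(2)/18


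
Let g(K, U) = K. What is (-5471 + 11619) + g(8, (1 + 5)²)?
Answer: 6156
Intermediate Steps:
(-5471 + 11619) + g(8, (1 + 5)²) = (-5471 + 11619) + 8 = 6148 + 8 = 6156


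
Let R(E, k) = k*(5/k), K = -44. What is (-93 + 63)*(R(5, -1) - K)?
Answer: -1470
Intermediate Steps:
R(E, k) = 5
(-93 + 63)*(R(5, -1) - K) = (-93 + 63)*(5 - 1*(-44)) = -30*(5 + 44) = -30*49 = -1470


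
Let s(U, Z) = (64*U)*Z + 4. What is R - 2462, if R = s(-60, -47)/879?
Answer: -1983614/879 ≈ -2256.7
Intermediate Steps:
s(U, Z) = 4 + 64*U*Z (s(U, Z) = 64*U*Z + 4 = 4 + 64*U*Z)
R = 180484/879 (R = (4 + 64*(-60)*(-47))/879 = (4 + 180480)*(1/879) = 180484*(1/879) = 180484/879 ≈ 205.33)
R - 2462 = 180484/879 - 2462 = -1983614/879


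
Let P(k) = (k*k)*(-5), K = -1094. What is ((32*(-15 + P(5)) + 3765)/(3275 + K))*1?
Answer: -715/2181 ≈ -0.32783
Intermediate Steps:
P(k) = -5*k² (P(k) = k²*(-5) = -5*k²)
((32*(-15 + P(5)) + 3765)/(3275 + K))*1 = ((32*(-15 - 5*5²) + 3765)/(3275 - 1094))*1 = ((32*(-15 - 5*25) + 3765)/2181)*1 = ((32*(-15 - 125) + 3765)*(1/2181))*1 = ((32*(-140) + 3765)*(1/2181))*1 = ((-4480 + 3765)*(1/2181))*1 = -715*1/2181*1 = -715/2181*1 = -715/2181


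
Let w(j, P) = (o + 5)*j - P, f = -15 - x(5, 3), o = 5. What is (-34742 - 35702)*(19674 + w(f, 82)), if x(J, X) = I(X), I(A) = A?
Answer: -1367458928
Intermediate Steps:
x(J, X) = X
f = -18 (f = -15 - 1*3 = -15 - 3 = -18)
w(j, P) = -P + 10*j (w(j, P) = (5 + 5)*j - P = 10*j - P = -P + 10*j)
(-34742 - 35702)*(19674 + w(f, 82)) = (-34742 - 35702)*(19674 + (-1*82 + 10*(-18))) = -70444*(19674 + (-82 - 180)) = -70444*(19674 - 262) = -70444*19412 = -1367458928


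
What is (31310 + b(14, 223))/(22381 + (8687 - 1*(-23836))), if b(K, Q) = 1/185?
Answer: 5792351/10157240 ≈ 0.57027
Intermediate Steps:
b(K, Q) = 1/185
(31310 + b(14, 223))/(22381 + (8687 - 1*(-23836))) = (31310 + 1/185)/(22381 + (8687 - 1*(-23836))) = 5792351/(185*(22381 + (8687 + 23836))) = 5792351/(185*(22381 + 32523)) = (5792351/185)/54904 = (5792351/185)*(1/54904) = 5792351/10157240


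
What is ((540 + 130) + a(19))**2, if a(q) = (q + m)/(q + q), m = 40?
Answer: 651219361/1444 ≈ 4.5098e+5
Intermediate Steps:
a(q) = (40 + q)/(2*q) (a(q) = (q + 40)/(q + q) = (40 + q)/((2*q)) = (40 + q)*(1/(2*q)) = (40 + q)/(2*q))
((540 + 130) + a(19))**2 = ((540 + 130) + (1/2)*(40 + 19)/19)**2 = (670 + (1/2)*(1/19)*59)**2 = (670 + 59/38)**2 = (25519/38)**2 = 651219361/1444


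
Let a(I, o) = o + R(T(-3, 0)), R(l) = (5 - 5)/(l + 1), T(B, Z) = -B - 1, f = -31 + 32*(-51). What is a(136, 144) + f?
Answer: -1519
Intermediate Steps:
f = -1663 (f = -31 - 1632 = -1663)
T(B, Z) = -1 - B
R(l) = 0 (R(l) = 0/(1 + l) = 0)
a(I, o) = o (a(I, o) = o + 0 = o)
a(136, 144) + f = 144 - 1663 = -1519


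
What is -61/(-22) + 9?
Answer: 259/22 ≈ 11.773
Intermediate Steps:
-61/(-22) + 9 = -1/22*(-61) + 9 = 61/22 + 9 = 259/22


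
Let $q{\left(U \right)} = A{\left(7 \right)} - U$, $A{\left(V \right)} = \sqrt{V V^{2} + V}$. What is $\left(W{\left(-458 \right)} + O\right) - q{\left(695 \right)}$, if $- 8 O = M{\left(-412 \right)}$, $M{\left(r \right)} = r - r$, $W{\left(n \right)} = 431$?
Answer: $1126 - 5 \sqrt{14} \approx 1107.3$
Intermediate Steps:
$M{\left(r \right)} = 0$
$O = 0$ ($O = \left(- \frac{1}{8}\right) 0 = 0$)
$A{\left(V \right)} = \sqrt{V + V^{3}}$ ($A{\left(V \right)} = \sqrt{V^{3} + V} = \sqrt{V + V^{3}}$)
$q{\left(U \right)} = - U + 5 \sqrt{14}$ ($q{\left(U \right)} = \sqrt{7 + 7^{3}} - U = \sqrt{7 + 343} - U = \sqrt{350} - U = 5 \sqrt{14} - U = - U + 5 \sqrt{14}$)
$\left(W{\left(-458 \right)} + O\right) - q{\left(695 \right)} = \left(431 + 0\right) - \left(\left(-1\right) 695 + 5 \sqrt{14}\right) = 431 - \left(-695 + 5 \sqrt{14}\right) = 431 + \left(695 - 5 \sqrt{14}\right) = 1126 - 5 \sqrt{14}$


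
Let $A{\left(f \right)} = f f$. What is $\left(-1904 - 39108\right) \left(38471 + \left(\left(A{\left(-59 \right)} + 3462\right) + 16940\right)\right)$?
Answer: $-2557262248$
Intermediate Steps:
$A{\left(f \right)} = f^{2}$
$\left(-1904 - 39108\right) \left(38471 + \left(\left(A{\left(-59 \right)} + 3462\right) + 16940\right)\right) = \left(-1904 - 39108\right) \left(38471 + \left(\left(\left(-59\right)^{2} + 3462\right) + 16940\right)\right) = - 41012 \left(38471 + \left(\left(3481 + 3462\right) + 16940\right)\right) = - 41012 \left(38471 + \left(6943 + 16940\right)\right) = - 41012 \left(38471 + 23883\right) = \left(-41012\right) 62354 = -2557262248$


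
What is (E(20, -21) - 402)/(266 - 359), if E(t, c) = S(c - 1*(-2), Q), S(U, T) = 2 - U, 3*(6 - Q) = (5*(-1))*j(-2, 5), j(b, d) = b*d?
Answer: 127/31 ≈ 4.0968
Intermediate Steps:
Q = -32/3 (Q = 6 - 5*(-1)*(-2*5)/3 = 6 - (-5)*(-10)/3 = 6 - 1/3*50 = 6 - 50/3 = -32/3 ≈ -10.667)
E(t, c) = -c (E(t, c) = 2 - (c - 1*(-2)) = 2 - (c + 2) = 2 - (2 + c) = 2 + (-2 - c) = -c)
(E(20, -21) - 402)/(266 - 359) = (-1*(-21) - 402)/(266 - 359) = (21 - 402)/(-93) = -381*(-1/93) = 127/31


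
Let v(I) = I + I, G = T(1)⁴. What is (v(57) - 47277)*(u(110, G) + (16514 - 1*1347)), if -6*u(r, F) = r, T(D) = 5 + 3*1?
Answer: -714456566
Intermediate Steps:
T(D) = 8 (T(D) = 5 + 3 = 8)
G = 4096 (G = 8⁴ = 4096)
v(I) = 2*I
u(r, F) = -r/6
(v(57) - 47277)*(u(110, G) + (16514 - 1*1347)) = (2*57 - 47277)*(-⅙*110 + (16514 - 1*1347)) = (114 - 47277)*(-55/3 + (16514 - 1347)) = -47163*(-55/3 + 15167) = -47163*45446/3 = -714456566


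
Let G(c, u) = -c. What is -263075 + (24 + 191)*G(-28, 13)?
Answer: -257055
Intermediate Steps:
-263075 + (24 + 191)*G(-28, 13) = -263075 + (24 + 191)*(-1*(-28)) = -263075 + 215*28 = -263075 + 6020 = -257055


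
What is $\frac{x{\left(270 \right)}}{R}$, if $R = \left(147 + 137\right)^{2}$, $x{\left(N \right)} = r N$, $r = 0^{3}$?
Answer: $0$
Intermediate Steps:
$r = 0$
$x{\left(N \right)} = 0$ ($x{\left(N \right)} = 0 N = 0$)
$R = 80656$ ($R = 284^{2} = 80656$)
$\frac{x{\left(270 \right)}}{R} = \frac{0}{80656} = 0 \cdot \frac{1}{80656} = 0$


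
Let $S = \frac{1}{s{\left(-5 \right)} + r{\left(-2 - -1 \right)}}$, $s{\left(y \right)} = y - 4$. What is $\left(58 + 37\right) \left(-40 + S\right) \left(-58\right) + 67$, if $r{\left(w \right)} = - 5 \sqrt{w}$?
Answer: $\frac{11709546}{53} - \frac{13775 i}{53} \approx 2.2093 \cdot 10^{5} - 259.91 i$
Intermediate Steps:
$s{\left(y \right)} = -4 + y$
$S = \frac{-9 + 5 i}{106}$ ($S = \frac{1}{\left(-4 - 5\right) - 5 \sqrt{-2 - -1}} = \frac{1}{-9 - 5 \sqrt{-2 + 1}} = \frac{1}{-9 - 5 \sqrt{-1}} = \frac{1}{-9 - 5 i} = \frac{-9 + 5 i}{106} \approx -0.084906 + 0.04717 i$)
$\left(58 + 37\right) \left(-40 + S\right) \left(-58\right) + 67 = \left(58 + 37\right) \left(-40 - \left(\frac{9}{106} - \frac{5 i}{106}\right)\right) \left(-58\right) + 67 = 95 \left(- \frac{4249}{106} + \frac{5 i}{106}\right) \left(-58\right) + 67 = \left(- \frac{403655}{106} + \frac{475 i}{106}\right) \left(-58\right) + 67 = \left(\frac{11705995}{53} - \frac{13775 i}{53}\right) + 67 = \frac{11709546}{53} - \frac{13775 i}{53}$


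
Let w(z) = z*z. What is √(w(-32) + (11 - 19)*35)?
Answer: 2*√186 ≈ 27.276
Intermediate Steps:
w(z) = z²
√(w(-32) + (11 - 19)*35) = √((-32)² + (11 - 19)*35) = √(1024 - 8*35) = √(1024 - 280) = √744 = 2*√186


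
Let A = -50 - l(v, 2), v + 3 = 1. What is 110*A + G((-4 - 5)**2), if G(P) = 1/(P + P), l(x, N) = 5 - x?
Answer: -1015739/162 ≈ -6270.0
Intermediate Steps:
v = -2 (v = -3 + 1 = -2)
A = -57 (A = -50 - (5 - 1*(-2)) = -50 - (5 + 2) = -50 - 1*7 = -50 - 7 = -57)
G(P) = 1/(2*P)
110*A + G((-4 - 5)**2) = 110*(-57) + 1/(2*((-4 - 5)**2)) = -6270 + 1/(2*((-9)**2)) = -6270 + (1/2)/81 = -6270 + (1/2)*(1/81) = -6270 + 1/162 = -1015739/162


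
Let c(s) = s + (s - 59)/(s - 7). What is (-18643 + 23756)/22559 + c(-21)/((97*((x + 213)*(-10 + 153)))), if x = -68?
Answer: 71983394352/317609627335 ≈ 0.22664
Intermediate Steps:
c(s) = s + (-59 + s)/(-7 + s)
(-18643 + 23756)/22559 + c(-21)/((97*((x + 213)*(-10 + 153)))) = (-18643 + 23756)/22559 + ((-59 + (-21)² - 6*(-21))/(-7 - 21))/((97*((-68 + 213)*(-10 + 153)))) = 5113*(1/22559) + ((-59 + 441 + 126)/(-28))/((97*(145*143))) = 5113/22559 + (-1/28*508)/((97*20735)) = 5113/22559 - 127/7/2011295 = 5113/22559 - 127/7*1/2011295 = 5113/22559 - 127/14079065 = 71983394352/317609627335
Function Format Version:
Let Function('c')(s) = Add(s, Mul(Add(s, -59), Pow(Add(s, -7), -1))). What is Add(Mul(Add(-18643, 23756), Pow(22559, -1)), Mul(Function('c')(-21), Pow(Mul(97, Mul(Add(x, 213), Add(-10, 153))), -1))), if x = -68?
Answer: Rational(71983394352, 317609627335) ≈ 0.22664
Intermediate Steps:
Function('c')(s) = Add(s, Mul(Pow(Add(-7, s), -1), Add(-59, s))) (Function('c')(s) = Add(s, Mul(Add(-59, s), Pow(Add(-7, s), -1))) = Add(s, Mul(Pow(Add(-7, s), -1), Add(-59, s))))
Add(Mul(Add(-18643, 23756), Pow(22559, -1)), Mul(Function('c')(-21), Pow(Mul(97, Mul(Add(x, 213), Add(-10, 153))), -1))) = Add(Mul(Add(-18643, 23756), Pow(22559, -1)), Mul(Mul(Pow(Add(-7, -21), -1), Add(-59, Pow(-21, 2), Mul(-6, -21))), Pow(Mul(97, Mul(Add(-68, 213), Add(-10, 153))), -1))) = Add(Mul(5113, Rational(1, 22559)), Mul(Mul(Pow(-28, -1), Add(-59, 441, 126)), Pow(Mul(97, Mul(145, 143)), -1))) = Add(Rational(5113, 22559), Mul(Mul(Rational(-1, 28), 508), Pow(Mul(97, 20735), -1))) = Add(Rational(5113, 22559), Mul(Rational(-127, 7), Pow(2011295, -1))) = Add(Rational(5113, 22559), Mul(Rational(-127, 7), Rational(1, 2011295))) = Add(Rational(5113, 22559), Rational(-127, 14079065)) = Rational(71983394352, 317609627335)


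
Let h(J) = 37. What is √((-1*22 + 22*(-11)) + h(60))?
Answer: I*√227 ≈ 15.067*I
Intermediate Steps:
√((-1*22 + 22*(-11)) + h(60)) = √((-1*22 + 22*(-11)) + 37) = √((-22 - 242) + 37) = √(-264 + 37) = √(-227) = I*√227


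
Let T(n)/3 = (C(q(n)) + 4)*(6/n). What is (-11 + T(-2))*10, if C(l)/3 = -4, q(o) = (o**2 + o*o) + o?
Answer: 610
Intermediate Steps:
q(o) = o + 2*o**2 (q(o) = (o**2 + o**2) + o = 2*o**2 + o = o + 2*o**2)
C(l) = -12 (C(l) = 3*(-4) = -12)
T(n) = -144/n (T(n) = 3*((-12 + 4)*(6/n)) = 3*(-48/n) = -144/n)
(-11 + T(-2))*10 = (-11 - 144/(-2))*10 = (-11 - 144*(-1/2))*10 = (-11 + 72)*10 = 61*10 = 610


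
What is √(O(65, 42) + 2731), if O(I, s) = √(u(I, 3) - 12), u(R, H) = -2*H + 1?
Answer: √(2731 + I*√17) ≈ 52.259 + 0.0394*I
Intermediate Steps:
u(R, H) = 1 - 2*H
O(I, s) = I*√17 (O(I, s) = √((1 - 2*3) - 12) = √((1 - 6) - 12) = √(-5 - 12) = √(-17) = I*√17)
√(O(65, 42) + 2731) = √(I*√17 + 2731) = √(2731 + I*√17)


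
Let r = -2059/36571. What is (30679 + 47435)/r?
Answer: -2856707094/2059 ≈ -1.3874e+6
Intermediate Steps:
r = -2059/36571 (r = -2059*1/36571 = -2059/36571 ≈ -0.056301)
(30679 + 47435)/r = (30679 + 47435)/(-2059/36571) = 78114*(-36571/2059) = -2856707094/2059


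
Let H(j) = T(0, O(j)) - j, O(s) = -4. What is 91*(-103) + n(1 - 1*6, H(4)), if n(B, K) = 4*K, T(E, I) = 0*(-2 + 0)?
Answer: -9389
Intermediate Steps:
T(E, I) = 0 (T(E, I) = 0*(-2) = 0)
H(j) = -j (H(j) = 0 - j = -j)
91*(-103) + n(1 - 1*6, H(4)) = 91*(-103) + 4*(-1*4) = -9373 + 4*(-4) = -9373 - 16 = -9389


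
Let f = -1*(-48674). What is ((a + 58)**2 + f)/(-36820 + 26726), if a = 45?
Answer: -8469/1442 ≈ -5.8731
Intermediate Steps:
f = 48674
((a + 58)**2 + f)/(-36820 + 26726) = ((45 + 58)**2 + 48674)/(-36820 + 26726) = (103**2 + 48674)/(-10094) = (10609 + 48674)*(-1/10094) = 59283*(-1/10094) = -8469/1442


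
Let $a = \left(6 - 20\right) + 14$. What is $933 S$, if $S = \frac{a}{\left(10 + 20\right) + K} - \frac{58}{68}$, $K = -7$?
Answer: $- \frac{27057}{34} \approx -795.79$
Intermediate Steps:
$a = 0$ ($a = -14 + 14 = 0$)
$S = - \frac{29}{34}$ ($S = \frac{0}{\left(10 + 20\right) - 7} - \frac{58}{68} = \frac{0}{30 - 7} - \frac{29}{34} = \frac{0}{23} - \frac{29}{34} = 0 \cdot \frac{1}{23} - \frac{29}{34} = 0 - \frac{29}{34} = - \frac{29}{34} \approx -0.85294$)
$933 S = 933 \left(- \frac{29}{34}\right) = - \frac{27057}{34}$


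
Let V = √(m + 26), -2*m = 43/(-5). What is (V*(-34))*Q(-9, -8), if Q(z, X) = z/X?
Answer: -153*√3030/40 ≈ -210.55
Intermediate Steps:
m = 43/10 (m = -43/(2*(-5)) = -43*(-1)/(2*5) = -½*(-43/5) = 43/10 ≈ 4.3000)
V = √3030/10 (V = √(43/10 + 26) = √(303/10) = √3030/10 ≈ 5.5045)
(V*(-34))*Q(-9, -8) = ((√3030/10)*(-34))*(-9/(-8)) = (-17*√3030/5)*(-9*(-⅛)) = -17*√3030/5*(9/8) = -153*√3030/40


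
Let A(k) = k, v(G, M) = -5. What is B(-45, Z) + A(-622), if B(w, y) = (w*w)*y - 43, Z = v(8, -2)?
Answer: -10790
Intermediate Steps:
Z = -5
B(w, y) = -43 + y*w**2 (B(w, y) = w**2*y - 43 = y*w**2 - 43 = -43 + y*w**2)
B(-45, Z) + A(-622) = (-43 - 5*(-45)**2) - 622 = (-43 - 5*2025) - 622 = (-43 - 10125) - 622 = -10168 - 622 = -10790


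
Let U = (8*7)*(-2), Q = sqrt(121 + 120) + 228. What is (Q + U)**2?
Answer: (116 + sqrt(241))**2 ≈ 17299.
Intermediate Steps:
Q = 228 + sqrt(241) (Q = sqrt(241) + 228 = 228 + sqrt(241) ≈ 243.52)
U = -112 (U = 56*(-2) = -112)
(Q + U)**2 = ((228 + sqrt(241)) - 112)**2 = (116 + sqrt(241))**2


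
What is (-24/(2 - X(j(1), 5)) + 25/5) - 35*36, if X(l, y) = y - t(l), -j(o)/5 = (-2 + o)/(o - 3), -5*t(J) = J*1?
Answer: -6227/5 ≈ -1245.4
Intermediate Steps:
t(J) = -J/5
j(o) = -5*(-2 + o)/(-3 + o) (j(o) = -5*(-2 + o)/(o - 3) = -5*(-2 + o)/(-3 + o))
X(l, y) = y + l/5 (X(l, y) = y - (-1)*l/5 = y + l/5)
(-24/(2 - X(j(1), 5)) + 25/5) - 35*36 = (-24/(2 - (5 + (5*(2 - 1*1)/(-3 + 1))/5)) + 25/5) - 35*36 = (-24/(2 - (5 + (5*(2 - 1)/(-2))/5)) + 25*(⅕)) - 1260 = (-24/(2 - (5 + (5*(-½)*1)/5)) + 5) - 1260 = (-24/(2 - (5 + (⅕)*(-5/2))) + 5) - 1260 = (-24/(2 - (5 - ½)) + 5) - 1260 = (-24/(2 - 1*9/2) + 5) - 1260 = (-24/(2 - 9/2) + 5) - 1260 = (-24/(-5/2) + 5) - 1260 = (-24*(-⅖) + 5) - 1260 = (48/5 + 5) - 1260 = 73/5 - 1260 = -6227/5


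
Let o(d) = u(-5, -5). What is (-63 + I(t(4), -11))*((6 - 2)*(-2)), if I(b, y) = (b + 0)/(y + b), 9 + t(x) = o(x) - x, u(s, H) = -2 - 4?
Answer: 7484/15 ≈ 498.93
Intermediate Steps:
u(s, H) = -6
o(d) = -6
t(x) = -15 - x (t(x) = -9 + (-6 - x) = -15 - x)
I(b, y) = b/(b + y)
(-63 + I(t(4), -11))*((6 - 2)*(-2)) = (-63 + (-15 - 1*4)/((-15 - 1*4) - 11))*((6 - 2)*(-2)) = (-63 + (-15 - 4)/((-15 - 4) - 11))*(4*(-2)) = (-63 - 19/(-19 - 11))*(-8) = (-63 - 19/(-30))*(-8) = (-63 - 19*(-1/30))*(-8) = (-63 + 19/30)*(-8) = -1871/30*(-8) = 7484/15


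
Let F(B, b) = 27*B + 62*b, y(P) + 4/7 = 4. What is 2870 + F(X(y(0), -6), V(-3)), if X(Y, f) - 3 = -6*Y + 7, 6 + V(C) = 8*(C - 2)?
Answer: -1872/7 ≈ -267.43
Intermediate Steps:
y(P) = 24/7 (y(P) = -4/7 + 4 = 24/7)
V(C) = -22 + 8*C (V(C) = -6 + 8*(C - 2) = -6 + 8*(-2 + C) = -6 + (-16 + 8*C) = -22 + 8*C)
X(Y, f) = 10 - 6*Y (X(Y, f) = 3 + (-6*Y + 7) = 3 + (7 - 6*Y) = 10 - 6*Y)
2870 + F(X(y(0), -6), V(-3)) = 2870 + (27*(10 - 6*24/7) + 62*(-22 + 8*(-3))) = 2870 + (27*(10 - 144/7) + 62*(-22 - 24)) = 2870 + (27*(-74/7) + 62*(-46)) = 2870 + (-1998/7 - 2852) = 2870 - 21962/7 = -1872/7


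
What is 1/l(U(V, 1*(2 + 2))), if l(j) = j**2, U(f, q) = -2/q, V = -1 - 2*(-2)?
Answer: 4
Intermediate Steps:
V = 3 (V = -1 + 4 = 3)
1/l(U(V, 1*(2 + 2))) = 1/((-2/(2 + 2))**2) = 1/((-2/(1*4))**2) = 1/((-2/4)**2) = 1/((-2*1/4)**2) = 1/((-1/2)**2) = 1/(1/4) = 4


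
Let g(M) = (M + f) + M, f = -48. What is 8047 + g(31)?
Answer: 8061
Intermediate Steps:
g(M) = -48 + 2*M (g(M) = (M - 48) + M = (-48 + M) + M = -48 + 2*M)
8047 + g(31) = 8047 + (-48 + 2*31) = 8047 + (-48 + 62) = 8047 + 14 = 8061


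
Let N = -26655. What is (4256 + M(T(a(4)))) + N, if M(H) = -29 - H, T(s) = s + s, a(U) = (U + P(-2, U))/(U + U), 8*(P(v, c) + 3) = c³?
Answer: -89721/4 ≈ -22430.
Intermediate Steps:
P(v, c) = -3 + c³/8
a(U) = (-3 + U + U³/8)/(2*U) (a(U) = (U + (-3 + U³/8))/(U + U) = (-3 + U + U³/8)/((2*U)) = (-3 + U + U³/8)*(1/(2*U)) = (-3 + U + U³/8)/(2*U))
T(s) = 2*s
(4256 + M(T(a(4)))) + N = (4256 + (-29 - 2*(1/16)*(-24 + 4³ + 8*4)/4)) - 26655 = (4256 + (-29 - 2*(1/16)*(¼)*(-24 + 64 + 32))) - 26655 = (4256 + (-29 - 2*(1/16)*(¼)*72)) - 26655 = (4256 + (-29 - 2*9/8)) - 26655 = (4256 + (-29 - 1*9/4)) - 26655 = (4256 + (-29 - 9/4)) - 26655 = (4256 - 125/4) - 26655 = 16899/4 - 26655 = -89721/4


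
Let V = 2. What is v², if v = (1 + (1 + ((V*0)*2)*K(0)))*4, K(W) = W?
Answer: 64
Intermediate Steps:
v = 8 (v = (1 + (1 + ((2*0)*2)*0))*4 = (1 + (1 + (0*2)*0))*4 = (1 + (1 + 0*0))*4 = (1 + (1 + 0))*4 = (1 + 1)*4 = 2*4 = 8)
v² = 8² = 64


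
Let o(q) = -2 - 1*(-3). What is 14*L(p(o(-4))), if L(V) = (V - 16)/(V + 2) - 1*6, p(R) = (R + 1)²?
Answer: -112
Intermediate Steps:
o(q) = 1 (o(q) = -2 + 3 = 1)
p(R) = (1 + R)²
L(V) = -6 + (-16 + V)/(2 + V) (L(V) = (-16 + V)/(2 + V) - 6 = -6 + (-16 + V)/(2 + V))
14*L(p(o(-4))) = 14*((-28 - 5*(1 + 1)²)/(2 + (1 + 1)²)) = 14*((-28 - 5*2²)/(2 + 2²)) = 14*((-28 - 5*4)/(2 + 4)) = 14*((-28 - 20)/6) = 14*((⅙)*(-48)) = 14*(-8) = -112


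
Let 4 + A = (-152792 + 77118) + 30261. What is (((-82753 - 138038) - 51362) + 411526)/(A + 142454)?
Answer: 139373/97037 ≈ 1.4363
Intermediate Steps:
A = -45417 (A = -4 + ((-152792 + 77118) + 30261) = -4 + (-75674 + 30261) = -4 - 45413 = -45417)
(((-82753 - 138038) - 51362) + 411526)/(A + 142454) = (((-82753 - 138038) - 51362) + 411526)/(-45417 + 142454) = ((-220791 - 51362) + 411526)/97037 = (-272153 + 411526)*(1/97037) = 139373*(1/97037) = 139373/97037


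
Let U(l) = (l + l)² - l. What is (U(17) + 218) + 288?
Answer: 1645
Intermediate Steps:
U(l) = -l + 4*l² (U(l) = (2*l)² - l = 4*l² - l = -l + 4*l²)
(U(17) + 218) + 288 = (17*(-1 + 4*17) + 218) + 288 = (17*(-1 + 68) + 218) + 288 = (17*67 + 218) + 288 = (1139 + 218) + 288 = 1357 + 288 = 1645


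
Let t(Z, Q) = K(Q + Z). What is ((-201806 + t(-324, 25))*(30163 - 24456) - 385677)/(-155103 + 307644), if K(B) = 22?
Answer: -1151966965/152541 ≈ -7551.9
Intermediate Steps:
t(Z, Q) = 22
((-201806 + t(-324, 25))*(30163 - 24456) - 385677)/(-155103 + 307644) = ((-201806 + 22)*(30163 - 24456) - 385677)/(-155103 + 307644) = (-201784*5707 - 385677)/152541 = (-1151581288 - 385677)*(1/152541) = -1151966965*1/152541 = -1151966965/152541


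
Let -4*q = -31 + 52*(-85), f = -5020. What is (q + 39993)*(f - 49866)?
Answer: -4512260389/2 ≈ -2.2561e+9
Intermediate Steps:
q = 4451/4 (q = -(-31 + 52*(-85))/4 = -(-31 - 4420)/4 = -¼*(-4451) = 4451/4 ≈ 1112.8)
(q + 39993)*(f - 49866) = (4451/4 + 39993)*(-5020 - 49866) = (164423/4)*(-54886) = -4512260389/2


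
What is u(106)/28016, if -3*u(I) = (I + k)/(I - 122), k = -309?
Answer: -203/1344768 ≈ -0.00015096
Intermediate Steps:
u(I) = -(-309 + I)/(3*(-122 + I)) (u(I) = -(I - 309)/(3*(I - 122)) = -(-309 + I)/(3*(-122 + I)))
u(106)/28016 = ((309 - 1*106)/(3*(-122 + 106)))/28016 = ((⅓)*(309 - 106)/(-16))*(1/28016) = ((⅓)*(-1/16)*203)*(1/28016) = -203/48*1/28016 = -203/1344768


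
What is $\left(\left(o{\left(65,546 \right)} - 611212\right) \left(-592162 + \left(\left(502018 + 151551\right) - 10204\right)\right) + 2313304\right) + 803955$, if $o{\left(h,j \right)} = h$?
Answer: $-31289442582$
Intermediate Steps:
$\left(\left(o{\left(65,546 \right)} - 611212\right) \left(-592162 + \left(\left(502018 + 151551\right) - 10204\right)\right) + 2313304\right) + 803955 = \left(\left(65 - 611212\right) \left(-592162 + \left(\left(502018 + 151551\right) - 10204\right)\right) + 2313304\right) + 803955 = \left(- 611147 \left(-592162 + \left(653569 - 10204\right)\right) + 2313304\right) + 803955 = \left(- 611147 \left(-592162 + 643365\right) + 2313304\right) + 803955 = \left(\left(-611147\right) 51203 + 2313304\right) + 803955 = \left(-31292559841 + 2313304\right) + 803955 = -31290246537 + 803955 = -31289442582$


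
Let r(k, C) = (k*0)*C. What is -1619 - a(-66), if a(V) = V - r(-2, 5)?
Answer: -1553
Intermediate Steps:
r(k, C) = 0 (r(k, C) = 0*C = 0)
a(V) = V (a(V) = V - 1*0 = V + 0 = V)
-1619 - a(-66) = -1619 - 1*(-66) = -1619 + 66 = -1553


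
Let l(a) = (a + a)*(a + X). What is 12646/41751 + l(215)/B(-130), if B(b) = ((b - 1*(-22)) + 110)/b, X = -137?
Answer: -91021342454/41751 ≈ -2.1801e+6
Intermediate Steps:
B(b) = (132 + b)/b (B(b) = ((b + 22) + 110)/b = ((22 + b) + 110)/b = (132 + b)/b)
l(a) = 2*a*(-137 + a) (l(a) = (a + a)*(a - 137) = (2*a)*(-137 + a) = 2*a*(-137 + a))
12646/41751 + l(215)/B(-130) = 12646/41751 + (2*215*(-137 + 215))/(((132 - 130)/(-130))) = 12646*(1/41751) + (2*215*78)/((-1/130*2)) = 12646/41751 + 33540/(-1/65) = 12646/41751 + 33540*(-65) = 12646/41751 - 2180100 = -91021342454/41751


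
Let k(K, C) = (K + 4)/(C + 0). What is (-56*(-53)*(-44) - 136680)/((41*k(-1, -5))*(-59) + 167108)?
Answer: -1336360/842797 ≈ -1.5856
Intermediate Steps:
k(K, C) = (4 + K)/C
(-56*(-53)*(-44) - 136680)/((41*k(-1, -5))*(-59) + 167108) = (-56*(-53)*(-44) - 136680)/((41*((4 - 1)/(-5)))*(-59) + 167108) = (2968*(-44) - 136680)/((41*(-⅕*3))*(-59) + 167108) = (-130592 - 136680)/((41*(-⅗))*(-59) + 167108) = -267272/(-123/5*(-59) + 167108) = -267272/(7257/5 + 167108) = -267272/842797/5 = -267272*5/842797 = -1336360/842797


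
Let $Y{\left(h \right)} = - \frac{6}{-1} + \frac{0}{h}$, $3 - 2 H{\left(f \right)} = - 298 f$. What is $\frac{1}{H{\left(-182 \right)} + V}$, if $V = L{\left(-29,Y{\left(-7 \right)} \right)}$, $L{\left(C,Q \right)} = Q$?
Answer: $- \frac{2}{54221} \approx -3.6886 \cdot 10^{-5}$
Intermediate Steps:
$H{\left(f \right)} = \frac{3}{2} + 149 f$ ($H{\left(f \right)} = \frac{3}{2} - \frac{\left(-298\right) f}{2} = \frac{3}{2} + 149 f$)
$Y{\left(h \right)} = 6$ ($Y{\left(h \right)} = \left(-6\right) \left(-1\right) + 0 = 6 + 0 = 6$)
$V = 6$
$\frac{1}{H{\left(-182 \right)} + V} = \frac{1}{\left(\frac{3}{2} + 149 \left(-182\right)\right) + 6} = \frac{1}{\left(\frac{3}{2} - 27118\right) + 6} = \frac{1}{- \frac{54233}{2} + 6} = \frac{1}{- \frac{54221}{2}} = - \frac{2}{54221}$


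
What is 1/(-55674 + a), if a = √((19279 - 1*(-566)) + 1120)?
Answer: -55674/3099573311 - √20965/3099573311 ≈ -1.8009e-5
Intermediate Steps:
a = √20965 (a = √((19279 + 566) + 1120) = √(19845 + 1120) = √20965 ≈ 144.79)
1/(-55674 + a) = 1/(-55674 + √20965)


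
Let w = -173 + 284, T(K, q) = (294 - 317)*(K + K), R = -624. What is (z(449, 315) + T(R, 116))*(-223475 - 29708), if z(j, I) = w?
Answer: -7295468145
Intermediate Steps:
T(K, q) = -46*K
w = 111
z(j, I) = 111
(z(449, 315) + T(R, 116))*(-223475 - 29708) = (111 - 46*(-624))*(-223475 - 29708) = (111 + 28704)*(-253183) = 28815*(-253183) = -7295468145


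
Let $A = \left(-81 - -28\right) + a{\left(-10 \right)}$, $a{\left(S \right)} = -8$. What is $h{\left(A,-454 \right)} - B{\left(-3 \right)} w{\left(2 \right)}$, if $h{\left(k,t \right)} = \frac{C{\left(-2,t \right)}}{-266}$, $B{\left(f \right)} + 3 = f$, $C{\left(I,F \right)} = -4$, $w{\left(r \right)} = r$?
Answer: $\frac{1598}{133} \approx 12.015$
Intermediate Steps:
$B{\left(f \right)} = -3 + f$
$A = -61$ ($A = \left(-81 - -28\right) - 8 = \left(-81 + 28\right) - 8 = -53 - 8 = -61$)
$h{\left(k,t \right)} = \frac{2}{133}$ ($h{\left(k,t \right)} = - \frac{4}{-266} = \left(-4\right) \left(- \frac{1}{266}\right) = \frac{2}{133}$)
$h{\left(A,-454 \right)} - B{\left(-3 \right)} w{\left(2 \right)} = \frac{2}{133} - \left(-3 - 3\right) 2 = \frac{2}{133} - \left(-6\right) 2 = \frac{2}{133} - -12 = \frac{2}{133} + 12 = \frac{1598}{133}$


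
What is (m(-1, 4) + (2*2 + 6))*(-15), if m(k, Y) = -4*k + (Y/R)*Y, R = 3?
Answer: -290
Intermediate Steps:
m(k, Y) = -4*k + Y²/3 (m(k, Y) = -4*k + (Y/3)*Y = -4*k + Y²/3)
(m(-1, 4) + (2*2 + 6))*(-15) = ((-4*(-1) + (⅓)*4²) + (2*2 + 6))*(-15) = ((4 + (⅓)*16) + (4 + 6))*(-15) = ((4 + 16/3) + 10)*(-15) = (28/3 + 10)*(-15) = (58/3)*(-15) = -290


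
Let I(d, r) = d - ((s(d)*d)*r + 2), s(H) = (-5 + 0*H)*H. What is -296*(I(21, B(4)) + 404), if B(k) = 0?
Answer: -125208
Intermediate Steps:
s(H) = -5*H (s(H) = (-5 + 0)*H = -5*H)
I(d, r) = -2 + d + 5*r*d² (I(d, r) = d - (((-5*d)*d)*r + 2) = d - ((-5*d²)*r + 2) = d - (-5*r*d² + 2) = d - (2 - 5*r*d²) = d + (-2 + 5*r*d²) = -2 + d + 5*r*d²)
-296*(I(21, B(4)) + 404) = -296*((-2 + 21 + 5*0*21²) + 404) = -296*((-2 + 21 + 5*0*441) + 404) = -296*((-2 + 21 + 0) + 404) = -296*(19 + 404) = -296*423 = -125208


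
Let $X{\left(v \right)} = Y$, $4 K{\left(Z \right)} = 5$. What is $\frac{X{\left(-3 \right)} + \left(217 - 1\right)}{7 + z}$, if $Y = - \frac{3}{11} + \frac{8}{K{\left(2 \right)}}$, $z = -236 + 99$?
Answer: $- \frac{12217}{7150} \approx -1.7087$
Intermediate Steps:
$K{\left(Z \right)} = \frac{5}{4}$ ($K{\left(Z \right)} = \frac{1}{4} \cdot 5 = \frac{5}{4}$)
$z = -137$
$Y = \frac{337}{55}$ ($Y = - \frac{3}{11} + \frac{8}{\frac{5}{4}} = \left(-3\right) \frac{1}{11} + 8 \cdot \frac{4}{5} = - \frac{3}{11} + \frac{32}{5} = \frac{337}{55} \approx 6.1273$)
$X{\left(v \right)} = \frac{337}{55}$
$\frac{X{\left(-3 \right)} + \left(217 - 1\right)}{7 + z} = \frac{\frac{337}{55} + \left(217 - 1\right)}{7 - 137} = \frac{\frac{337}{55} + 216}{-130} = \frac{12217}{55} \left(- \frac{1}{130}\right) = - \frac{12217}{7150}$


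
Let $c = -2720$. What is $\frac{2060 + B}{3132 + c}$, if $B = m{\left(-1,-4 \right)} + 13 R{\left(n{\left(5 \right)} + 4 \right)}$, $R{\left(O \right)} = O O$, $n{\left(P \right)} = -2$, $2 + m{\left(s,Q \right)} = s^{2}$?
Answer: $\frac{2111}{412} \approx 5.1238$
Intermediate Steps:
$m{\left(s,Q \right)} = -2 + s^{2}$
$R{\left(O \right)} = O^{2}$
$B = 51$ ($B = \left(-2 + \left(-1\right)^{2}\right) + 13 \left(-2 + 4\right)^{2} = \left(-2 + 1\right) + 13 \cdot 2^{2} = -1 + 13 \cdot 4 = -1 + 52 = 51$)
$\frac{2060 + B}{3132 + c} = \frac{2060 + 51}{3132 - 2720} = \frac{2111}{412}$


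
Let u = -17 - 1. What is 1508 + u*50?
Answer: 608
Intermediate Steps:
u = -18
1508 + u*50 = 1508 - 18*50 = 1508 - 900 = 608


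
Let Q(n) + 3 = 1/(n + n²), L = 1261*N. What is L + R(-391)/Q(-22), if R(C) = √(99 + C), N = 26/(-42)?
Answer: -16393/21 - 924*I*√73/1385 ≈ -780.62 - 5.7001*I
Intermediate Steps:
N = -13/21 (N = 26*(-1/42) = -13/21 ≈ -0.61905)
L = -16393/21 (L = 1261*(-13/21) = -16393/21 ≈ -780.62)
Q(n) = -3 + 1/(n + n²)
L + R(-391)/Q(-22) = -16393/21 + √(99 - 391)/(((1 - 3*(-22) - 3*(-22)²)/((-22)*(1 - 22)))) = -16393/21 + √(-292)/((-1/22*(1 + 66 - 3*484)/(-21))) = -16393/21 + (2*I*√73)/((-1/22*(-1/21)*(1 + 66 - 1452))) = -16393/21 + (2*I*√73)/((-1/22*(-1/21)*(-1385))) = -16393/21 + (2*I*√73)/(-1385/462) = -16393/21 + (2*I*√73)*(-462/1385) = -16393/21 - 924*I*√73/1385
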